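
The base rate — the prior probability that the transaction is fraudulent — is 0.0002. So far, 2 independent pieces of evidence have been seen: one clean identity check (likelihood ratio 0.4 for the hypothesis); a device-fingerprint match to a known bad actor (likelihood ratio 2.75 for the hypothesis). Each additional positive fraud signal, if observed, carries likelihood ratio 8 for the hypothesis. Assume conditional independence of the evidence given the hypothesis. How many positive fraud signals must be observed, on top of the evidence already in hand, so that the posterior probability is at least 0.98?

Prior odds = 0.0002/0.9998 = 1/4999.
Combined Bayes factor of the evidence already in hand = 0.4 × 2.75 = 1.1.
Odds after that evidence = (1/4999) × 1.1 = 11/49990.
Target odds = 0.98/0.02 = 49.
Need 8ⁿ ≥ 49 ÷ (11/49990) = 2449510/11.
8⁵ = 32768 falls short of 2449510/11 but 8⁶ = 262144 reaches it, so n = 6.

6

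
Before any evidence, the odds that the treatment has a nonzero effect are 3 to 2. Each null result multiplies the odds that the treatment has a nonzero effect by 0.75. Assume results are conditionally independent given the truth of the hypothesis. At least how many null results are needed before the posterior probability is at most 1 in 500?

24

Prior odds = 1.5.
Likelihood ratio per null result = 0.75.
Target odds: 0.002 ÷ 0.998 = 1/499.
Require 0.75ⁿ ≤ 1/499 ÷ 1.5 = 2/1497.
0.75²³ ≈0.00133786 is still above 2/1497 but 0.75²⁴ ≈0.00100339 is at or below it, so n = 24.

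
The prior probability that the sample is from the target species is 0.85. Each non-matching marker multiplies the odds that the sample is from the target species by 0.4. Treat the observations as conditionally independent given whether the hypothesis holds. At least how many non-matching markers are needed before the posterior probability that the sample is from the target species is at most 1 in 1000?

Prior odds = 0.85/0.15 = 17/3.
Likelihood ratio per non-matching marker = 0.4.
Target odds: 0.001 ÷ 0.999 = 1/999.
Need (17/3) × 0.4ⁿ ≤ 1/999, i.e. 0.4ⁿ ≤ 1/5661.
0.4⁹ = 512/1953125 is still above 1/5661 but 0.4¹⁰ = 1024/9765625 is at or below it, so n = 10.

10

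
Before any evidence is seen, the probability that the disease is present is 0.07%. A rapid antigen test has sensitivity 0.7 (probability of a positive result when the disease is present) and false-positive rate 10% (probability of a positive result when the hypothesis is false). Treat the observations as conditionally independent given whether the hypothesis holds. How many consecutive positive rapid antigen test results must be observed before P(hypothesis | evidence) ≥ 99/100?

7

Prior odds: 0.0007 ÷ 0.9993 = 7/9993.
Likelihood ratio of a positive result = 0.7/0.1 = 7.
Target posterior odds = 0.99/0.01 = 99.
Require 7ⁿ ≥ 99 ÷ (7/9993) = 989307/7.
7⁶ = 117649 falls short of 989307/7 but 7⁷ = 823543 reaches it, so n = 7.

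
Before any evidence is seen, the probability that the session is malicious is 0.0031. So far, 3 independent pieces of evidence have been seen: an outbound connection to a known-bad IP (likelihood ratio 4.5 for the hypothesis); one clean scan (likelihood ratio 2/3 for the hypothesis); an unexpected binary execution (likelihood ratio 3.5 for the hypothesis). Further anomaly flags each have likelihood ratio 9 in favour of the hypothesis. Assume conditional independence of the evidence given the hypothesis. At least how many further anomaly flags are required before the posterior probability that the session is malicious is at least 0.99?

4

Prior odds = 0.0031/0.9969 = 31/9969.
Combined Bayes factor of the evidence already in hand = 4.5 × (2/3) × 3.5 = 10.5.
Odds after that evidence = (31/9969) × 10.5 = 217/6646.
Target odds = 0.99/0.01 = 99.
Need 9ⁿ ≥ 99 ÷ (217/6646) = 657954/217.
9³ = 729 falls short of 657954/217 but 9⁴ = 6561 reaches it, so n = 4.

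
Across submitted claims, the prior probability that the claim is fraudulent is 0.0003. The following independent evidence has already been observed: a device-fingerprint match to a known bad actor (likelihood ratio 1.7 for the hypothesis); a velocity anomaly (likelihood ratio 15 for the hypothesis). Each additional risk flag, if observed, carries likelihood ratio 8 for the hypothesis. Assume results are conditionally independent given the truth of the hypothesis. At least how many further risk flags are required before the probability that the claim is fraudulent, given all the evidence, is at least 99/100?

Prior odds = 0.0003/0.9997 = 3/9997.
Combined Bayes factor of the evidence already in hand = 1.7 × 15 = 25.5.
Odds after that evidence = (3/9997) × 25.5 = 153/19994.
Target odds = 0.99/0.01 = 99.
Need 8ⁿ ≥ 99 ÷ (153/19994) = 219934/17.
8⁴ = 4096 falls short of 219934/17 but 8⁵ = 32768 reaches it, so n = 5.

5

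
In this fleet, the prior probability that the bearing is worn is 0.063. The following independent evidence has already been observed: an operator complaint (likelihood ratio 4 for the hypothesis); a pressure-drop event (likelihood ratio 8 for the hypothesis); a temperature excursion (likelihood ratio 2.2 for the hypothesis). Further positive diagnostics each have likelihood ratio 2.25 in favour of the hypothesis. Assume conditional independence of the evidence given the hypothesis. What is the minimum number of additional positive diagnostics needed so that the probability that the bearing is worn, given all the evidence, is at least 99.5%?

5

Prior odds = 0.063/0.937 = 63/937.
Combined Bayes factor of the evidence already in hand = 4 × 8 × 2.2 = 70.4.
Odds after that evidence = (63/937) × 70.4 = 22176/4685.
Target odds = 0.995/0.005 = 199.
Need 2.25ⁿ ≥ 199 ÷ (22176/4685) = 932315/22176.
2.25⁴ = 25.62890625 falls short of 932315/22176 but 2.25⁵ = 59049/1024 reaches it, so n = 5.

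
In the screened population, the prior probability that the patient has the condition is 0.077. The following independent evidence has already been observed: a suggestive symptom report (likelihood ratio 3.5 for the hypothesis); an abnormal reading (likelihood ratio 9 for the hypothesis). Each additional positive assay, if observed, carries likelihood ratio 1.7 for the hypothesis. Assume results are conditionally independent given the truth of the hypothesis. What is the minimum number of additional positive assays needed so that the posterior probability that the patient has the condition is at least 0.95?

Prior odds = 0.077/0.923 = 77/923.
Combined Bayes factor of the evidence already in hand = 3.5 × 9 = 31.5.
Odds after that evidence = (77/923) × 31.5 = 4851/1846.
Target odds = 0.95/0.05 = 19.
Need 1.7ⁿ ≥ 19 ÷ (4851/1846) = 35074/4851.
1.7³ = 4.913 falls short of 35074/4851 but 1.7⁴ = 8.3521 reaches it, so n = 4.

4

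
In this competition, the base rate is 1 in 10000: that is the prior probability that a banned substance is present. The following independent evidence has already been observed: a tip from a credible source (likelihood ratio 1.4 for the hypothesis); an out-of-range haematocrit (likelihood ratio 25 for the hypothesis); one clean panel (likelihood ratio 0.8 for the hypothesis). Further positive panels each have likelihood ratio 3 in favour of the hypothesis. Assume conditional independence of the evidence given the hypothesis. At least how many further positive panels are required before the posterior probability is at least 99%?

10

Prior odds = 0.0001/0.9999 = 1/9999.
Combined Bayes factor of the evidence already in hand = 1.4 × 25 × 0.8 = 28.
Odds after that evidence = (1/9999) × 28 = 28/9999.
Target odds = 0.99/0.01 = 99.
Need 3ⁿ ≥ 99 ÷ (28/9999) = 989901/28.
3⁹ = 19683 falls short of 989901/28 but 3¹⁰ = 59049 reaches it, so n = 10.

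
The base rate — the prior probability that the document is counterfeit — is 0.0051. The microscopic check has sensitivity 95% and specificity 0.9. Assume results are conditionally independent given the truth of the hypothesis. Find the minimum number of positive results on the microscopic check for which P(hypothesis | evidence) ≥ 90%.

4

Prior odds = 0.0051/0.9949 = 51/9949.
False-positive rate = 1 − 0.9 = 0.1; likelihood ratio of a positive = 0.95/0.1 = 9.5.
Target odds: 0.9 ÷ 0.1 = 9.
Require 9.5ⁿ ≥ 9 ÷ (51/9949) = 29847/17.
9.5³ = 857.375 falls short of 29847/17 but 9.5⁴ = 8145.0625 reaches it, so n = 4.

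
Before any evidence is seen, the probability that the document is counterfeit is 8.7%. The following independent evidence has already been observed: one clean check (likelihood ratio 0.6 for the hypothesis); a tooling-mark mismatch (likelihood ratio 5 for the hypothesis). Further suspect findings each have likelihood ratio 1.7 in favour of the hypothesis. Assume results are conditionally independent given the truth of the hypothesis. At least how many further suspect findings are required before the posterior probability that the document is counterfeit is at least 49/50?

10

Prior odds = 0.087/0.913 = 87/913.
Combined Bayes factor of the evidence already in hand = 0.6 × 5 = 3.
Odds after that evidence = (87/913) × 3 = 261/913.
Target odds = 0.98/0.02 = 49.
Need 1.7ⁿ ≥ 49 ÷ (261/913) = 44737/261.
1.7⁹ ≈118.588 falls short of 44737/261 but 1.7¹⁰ ≈201.599 reaches it, so n = 10.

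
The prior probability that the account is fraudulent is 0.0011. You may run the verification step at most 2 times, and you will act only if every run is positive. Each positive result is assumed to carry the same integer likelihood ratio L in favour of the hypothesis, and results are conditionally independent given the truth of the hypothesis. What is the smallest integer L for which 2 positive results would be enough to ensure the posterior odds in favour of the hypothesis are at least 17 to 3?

Prior odds = 0.0011/0.9989 = 11/9989.
Target odds = 17/3.
Need L² ≥ 17/3 ÷ (11/9989) = 169813/33.
71² = 5041 < 169813/33 ≤ 5184 = 72², so L = 72.

72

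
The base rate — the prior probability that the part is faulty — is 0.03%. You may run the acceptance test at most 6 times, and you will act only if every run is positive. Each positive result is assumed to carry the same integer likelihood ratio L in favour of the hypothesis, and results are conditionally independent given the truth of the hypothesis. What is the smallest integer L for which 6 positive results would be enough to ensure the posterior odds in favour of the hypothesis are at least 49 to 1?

8

Prior odds = 0.0003/0.9997 = 3/9997.
Target odds = 49.
Need L⁶ ≥ 49 ÷ (3/9997) = 489853/3.
7⁶ = 117649 < 489853/3 ≤ 262144 = 8⁶, so L = 8.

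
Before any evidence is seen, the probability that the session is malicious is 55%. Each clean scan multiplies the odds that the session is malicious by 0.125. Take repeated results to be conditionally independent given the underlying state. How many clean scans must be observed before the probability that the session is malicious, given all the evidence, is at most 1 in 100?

Prior odds: 0.55 ÷ 0.45 = 11/9.
Likelihood ratio per clean scan = 0.125.
Target posterior odds = 0.01/0.99 = 1/99.
Need (11/9) × 0.125ⁿ ≤ 1/99, i.e. 0.125ⁿ ≤ 1/121.
0.125² = 0.015625 is still above 1/121 but 0.125³ = 0.001953125 is at or below it, so n = 3.

3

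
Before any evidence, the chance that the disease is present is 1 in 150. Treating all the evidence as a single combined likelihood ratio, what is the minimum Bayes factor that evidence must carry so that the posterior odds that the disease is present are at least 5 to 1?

745

Prior odds = (1/150)/(149/150) = 1/149.
Target odds = 5.
Required Bayes factor = 5 ÷ (1/149) = 745.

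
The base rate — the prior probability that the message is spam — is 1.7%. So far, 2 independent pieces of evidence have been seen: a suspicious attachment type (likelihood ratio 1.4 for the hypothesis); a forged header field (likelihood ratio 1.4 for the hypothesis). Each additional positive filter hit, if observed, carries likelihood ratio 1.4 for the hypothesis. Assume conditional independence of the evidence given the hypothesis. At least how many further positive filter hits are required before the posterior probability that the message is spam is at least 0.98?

22

Prior odds = 0.017/0.983 = 17/983.
Combined Bayes factor of the evidence already in hand = 1.4 × 1.4 = 1.96.
Odds after that evidence = (17/983) × 1.96 = 833/24575.
Target odds = 0.98/0.02 = 49.
Need 1.4ⁿ ≥ 49 ÷ (833/24575) = 24575/17.
1.4²¹ ≈1171.36 falls short of 24575/17 but 1.4²² ≈1639.9 reaches it, so n = 22.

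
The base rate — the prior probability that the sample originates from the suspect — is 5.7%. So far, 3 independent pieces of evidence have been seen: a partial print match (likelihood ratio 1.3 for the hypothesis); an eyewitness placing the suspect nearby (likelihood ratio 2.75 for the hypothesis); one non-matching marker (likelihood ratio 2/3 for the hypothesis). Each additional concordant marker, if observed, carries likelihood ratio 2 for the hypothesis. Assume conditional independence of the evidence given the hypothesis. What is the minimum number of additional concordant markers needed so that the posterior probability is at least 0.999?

13

Prior odds = 0.057/0.943 = 57/943.
Combined Bayes factor of the evidence already in hand = 1.3 × 2.75 × (2/3) = 143/60.
Odds after that evidence = (57/943) × 143/60 = 2717/18860.
Target odds = 0.999/0.001 = 999.
Need 2ⁿ ≥ 999 ÷ (2717/18860) = 18841140/2717.
2¹² = 4096 falls short of 18841140/2717 but 2¹³ = 8192 reaches it, so n = 13.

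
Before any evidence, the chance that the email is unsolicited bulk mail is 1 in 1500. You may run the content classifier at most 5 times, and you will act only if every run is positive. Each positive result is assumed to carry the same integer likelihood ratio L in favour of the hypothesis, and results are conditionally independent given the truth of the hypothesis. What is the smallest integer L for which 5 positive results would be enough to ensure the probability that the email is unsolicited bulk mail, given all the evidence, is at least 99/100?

11

Prior odds = (1/1500)/(1499/1500) = 1/1499.
Target odds = 0.99/0.01 = 99.
Need L⁵ ≥ 99 ÷ (1/1499) = 148401.
10⁵ = 100000 < 148401 ≤ 161051 = 11⁵, so L = 11.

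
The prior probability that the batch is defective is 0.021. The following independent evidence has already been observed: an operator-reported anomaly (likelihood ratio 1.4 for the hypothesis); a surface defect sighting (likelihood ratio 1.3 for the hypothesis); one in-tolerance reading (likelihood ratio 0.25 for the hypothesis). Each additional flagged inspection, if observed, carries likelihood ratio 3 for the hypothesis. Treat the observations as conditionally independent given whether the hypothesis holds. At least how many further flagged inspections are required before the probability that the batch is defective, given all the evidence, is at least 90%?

Prior odds = 0.021/0.979 = 21/979.
Combined Bayes factor of the evidence already in hand = 1.4 × 1.3 × 0.25 = 0.455.
Odds after that evidence = (21/979) × 0.455 = 1911/195800.
Target odds = 0.9/0.1 = 9.
Need 3ⁿ ≥ 9 ÷ (1911/195800) = 587400/637.
3⁶ = 729 falls short of 587400/637 but 3⁷ = 2187 reaches it, so n = 7.

7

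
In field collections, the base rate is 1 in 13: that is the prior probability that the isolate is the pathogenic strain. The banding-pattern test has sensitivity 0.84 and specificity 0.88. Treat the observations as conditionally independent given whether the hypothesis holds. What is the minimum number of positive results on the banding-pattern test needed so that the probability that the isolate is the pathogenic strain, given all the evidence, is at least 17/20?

3

Prior odds: (1/13) ÷ (12/13) = 1/12.
False-positive rate = 1 − 0.88 = 0.12; likelihood ratio of a positive = 0.84/0.12 = 7.
Target posterior odds = 0.85/0.15 = 17/3.
Need (1/12) × 7ⁿ ≥ 17/3, i.e. 7ⁿ ≥ 68.
7² = 49 falls short of 68 but 7³ = 343 reaches it, so n = 3.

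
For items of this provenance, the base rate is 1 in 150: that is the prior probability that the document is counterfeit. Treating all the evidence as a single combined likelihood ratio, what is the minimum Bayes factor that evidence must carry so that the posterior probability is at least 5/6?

Prior odds = (1/150)/(149/150) = 1/149.
Target odds = (5/6)/(1/6) = 5.
Required Bayes factor = 5 ÷ (1/149) = 745.

745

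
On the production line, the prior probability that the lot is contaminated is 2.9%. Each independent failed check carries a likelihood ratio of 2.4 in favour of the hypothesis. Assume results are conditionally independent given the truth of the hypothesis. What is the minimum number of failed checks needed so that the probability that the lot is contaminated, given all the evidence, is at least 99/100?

Prior odds: 0.029 ÷ 0.971 = 29/971.
Likelihood ratio per failed check = 2.4.
Target odds: 0.99 ÷ 0.01 = 99.
Need (29/971) × 2.4ⁿ ≥ 99, i.e. 2.4ⁿ ≥ 96129/29.
2.4⁹ ≈2641.81 falls short of 96129/29 but 2.4¹⁰ ≈6340.34 reaches it, so n = 10.

10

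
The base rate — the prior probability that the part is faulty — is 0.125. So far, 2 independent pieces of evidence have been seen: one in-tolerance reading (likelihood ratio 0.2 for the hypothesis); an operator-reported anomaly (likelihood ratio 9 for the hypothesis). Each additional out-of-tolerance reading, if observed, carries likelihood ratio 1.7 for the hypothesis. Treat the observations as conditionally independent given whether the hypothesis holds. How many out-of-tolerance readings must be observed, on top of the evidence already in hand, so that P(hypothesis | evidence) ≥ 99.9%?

16

Prior odds = 0.125/0.875 = 1/7.
Combined Bayes factor of the evidence already in hand = 0.2 × 9 = 1.8.
Odds after that evidence = (1/7) × 1.8 = 9/35.
Target odds = 0.999/0.001 = 999.
Need 1.7ⁿ ≥ 999 ÷ (9/35) = 3885.
1.7¹⁵ ≈2862.42 falls short of 3885 but 1.7¹⁶ ≈4866.12 reaches it, so n = 16.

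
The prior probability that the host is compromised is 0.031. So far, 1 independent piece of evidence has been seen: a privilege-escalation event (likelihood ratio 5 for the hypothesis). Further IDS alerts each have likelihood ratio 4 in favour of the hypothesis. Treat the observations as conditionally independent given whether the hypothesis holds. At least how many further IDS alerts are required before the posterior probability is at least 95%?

4

Prior odds = 0.031/0.969 = 31/969.
Bayes factor of the evidence already in hand = 5.
Odds after that evidence = (31/969) × 5 = 155/969.
Target odds = 0.95/0.05 = 19.
Need 4ⁿ ≥ 19 ÷ (155/969) = 18411/155.
4³ = 64 falls short of 18411/155 but 4⁴ = 256 reaches it, so n = 4.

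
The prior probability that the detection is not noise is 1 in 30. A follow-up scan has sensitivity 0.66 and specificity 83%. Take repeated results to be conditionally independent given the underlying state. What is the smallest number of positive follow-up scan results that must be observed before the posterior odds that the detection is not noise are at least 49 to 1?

Prior odds = (1/30)/(29/30) = 1/29.
False-positive rate = 1 − 0.83 = 0.17; likelihood ratio of a positive = 0.66/0.17 = 66/17.
Target odds = 49.
Need (1/29) × (66/17)ⁿ ≥ 49, i.e. (66/17)ⁿ ≥ 1421.
(66/17)⁵ ≈882.013 falls short of 1421 but (66/17)⁶ ≈3424.29 reaches it, so n = 6.

6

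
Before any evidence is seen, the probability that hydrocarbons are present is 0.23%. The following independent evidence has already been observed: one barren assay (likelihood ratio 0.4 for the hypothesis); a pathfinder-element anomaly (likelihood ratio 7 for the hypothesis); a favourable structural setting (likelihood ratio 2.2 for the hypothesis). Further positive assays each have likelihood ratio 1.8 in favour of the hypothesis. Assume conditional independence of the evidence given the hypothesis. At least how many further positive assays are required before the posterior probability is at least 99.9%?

19

Prior odds = 0.0023/0.9977 = 23/9977.
Combined Bayes factor of the evidence already in hand = 0.4 × 7 × 2.2 = 6.16.
Odds after that evidence = (23/9977) × 6.16 = 322/22675.
Target odds = 0.999/0.001 = 999.
Need 1.8ⁿ ≥ 999 ÷ (322/22675) = 22652325/322.
1.8¹⁸ ≈39346.4 falls short of 22652325/322 but 1.8¹⁹ ≈70823.5 reaches it, so n = 19.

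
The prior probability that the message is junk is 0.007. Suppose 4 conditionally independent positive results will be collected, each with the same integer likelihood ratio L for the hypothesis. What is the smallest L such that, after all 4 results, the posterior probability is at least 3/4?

Prior odds = 0.007/0.993 = 7/993.
Target odds = 0.75/0.25 = 3.
Need L⁴ ≥ 3 ÷ (7/993) = 2979/7.
4⁴ = 256 < 2979/7 ≤ 625 = 5⁴, so L = 5.

5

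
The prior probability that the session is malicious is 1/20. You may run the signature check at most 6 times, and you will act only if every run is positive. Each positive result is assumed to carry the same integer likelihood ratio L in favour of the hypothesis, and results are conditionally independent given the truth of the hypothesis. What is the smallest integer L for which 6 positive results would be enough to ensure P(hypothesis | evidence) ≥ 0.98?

Prior odds = 0.05/0.95 = 1/19.
Target odds = 0.98/0.02 = 49.
Need L⁶ ≥ 49 ÷ (1/19) = 931.
3⁶ = 729 < 931 ≤ 4096 = 4⁶, so L = 4.

4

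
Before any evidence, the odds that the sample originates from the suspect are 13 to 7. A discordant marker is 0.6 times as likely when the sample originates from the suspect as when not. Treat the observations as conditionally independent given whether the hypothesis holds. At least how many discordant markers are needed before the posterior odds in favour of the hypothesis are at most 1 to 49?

9

Prior odds = 13/7.
Likelihood ratio per discordant marker = 0.6.
Target odds = 1/49.
Require 0.6ⁿ ≤ 1/49 ÷ (13/7) = 1/91.
0.6⁸ = 6561/390625 is still above 1/91 but 0.6⁹ = 19683/1953125 is at or below it, so n = 9.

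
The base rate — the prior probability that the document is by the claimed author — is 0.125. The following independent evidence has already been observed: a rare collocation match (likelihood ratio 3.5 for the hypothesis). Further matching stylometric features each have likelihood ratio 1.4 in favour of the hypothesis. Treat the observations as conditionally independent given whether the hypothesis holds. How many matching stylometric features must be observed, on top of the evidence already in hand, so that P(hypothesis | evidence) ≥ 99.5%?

Prior odds = 0.125/0.875 = 1/7.
Bayes factor of the evidence already in hand = 3.5.
Odds after that evidence = (1/7) × 3.5 = 0.5.
Target odds = 0.995/0.005 = 199.
Need 1.4ⁿ ≥ 199 ÷ 0.5 = 398.
1.4¹⁷ ≈304.913 falls short of 398 but 1.4¹⁸ ≈426.879 reaches it, so n = 18.

18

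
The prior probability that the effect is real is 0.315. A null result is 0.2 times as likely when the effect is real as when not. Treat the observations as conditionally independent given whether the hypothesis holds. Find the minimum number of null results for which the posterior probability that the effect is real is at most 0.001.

Prior odds = 0.315/0.685 = 63/137.
Likelihood ratio per null result = 0.2.
Target posterior odds = 0.001/0.999 = 1/999.
Require 0.2ⁿ ≤ 1/999 ÷ (63/137) = 137/62937.
0.2³ = 0.008 is still above 137/62937 but 0.2⁴ = 0.0016 is at or below it, so n = 4.

4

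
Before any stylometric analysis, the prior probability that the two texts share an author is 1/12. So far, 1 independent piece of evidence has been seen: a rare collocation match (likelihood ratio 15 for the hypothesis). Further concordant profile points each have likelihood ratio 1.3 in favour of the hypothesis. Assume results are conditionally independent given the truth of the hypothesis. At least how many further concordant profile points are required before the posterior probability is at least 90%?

Prior odds = (1/12)/(11/12) = 1/11.
Bayes factor of the evidence already in hand = 15.
Odds after that evidence = (1/11) × 15 = 15/11.
Target odds = 0.9/0.1 = 9.
Need 1.3ⁿ ≥ 9 ÷ (15/11) = 6.6.
1.3⁷ = 62748517/10000000 falls short of 6.6 but 1.3⁸ = 815730721/100000000 reaches it, so n = 8.

8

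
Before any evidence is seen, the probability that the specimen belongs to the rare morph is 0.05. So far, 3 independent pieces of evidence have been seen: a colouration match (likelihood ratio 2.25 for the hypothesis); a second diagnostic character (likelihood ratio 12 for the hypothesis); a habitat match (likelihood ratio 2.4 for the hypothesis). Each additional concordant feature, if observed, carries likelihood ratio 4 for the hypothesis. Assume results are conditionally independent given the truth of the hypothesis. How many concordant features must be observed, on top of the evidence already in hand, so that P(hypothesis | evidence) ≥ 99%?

Prior odds = 0.05/0.95 = 1/19.
Combined Bayes factor of the evidence already in hand = 2.25 × 12 × 2.4 = 64.8.
Odds after that evidence = (1/19) × 64.8 = 324/95.
Target odds = 0.99/0.01 = 99.
Need 4ⁿ ≥ 99 ÷ (324/95) = 1045/36.
4² = 16 falls short of 1045/36 but 4³ = 64 reaches it, so n = 3.

3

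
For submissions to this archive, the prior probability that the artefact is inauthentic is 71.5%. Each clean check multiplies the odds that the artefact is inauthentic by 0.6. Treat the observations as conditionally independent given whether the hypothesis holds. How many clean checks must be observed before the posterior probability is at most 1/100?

Prior odds: 0.715 ÷ 0.285 = 143/57.
Likelihood ratio per clean check = 0.6.
Target posterior odds = 0.01/0.99 = 1/99.
Require 0.6ⁿ ≤ 1/99 ÷ (143/57) = 19/4719.
0.6¹⁰ = 59049/9765625 is still above 19/4719 but 0.6¹¹ = 177147/48828125 is at or below it, so n = 11.

11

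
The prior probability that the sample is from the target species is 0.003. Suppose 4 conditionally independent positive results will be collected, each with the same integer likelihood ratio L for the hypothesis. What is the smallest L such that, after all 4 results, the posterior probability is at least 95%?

Prior odds = 0.003/0.997 = 3/997.
Target odds = 0.95/0.05 = 19.
Need L⁴ ≥ 19 ÷ (3/997) = 18943/3.
8⁴ = 4096 < 18943/3 ≤ 6561 = 9⁴, so L = 9.

9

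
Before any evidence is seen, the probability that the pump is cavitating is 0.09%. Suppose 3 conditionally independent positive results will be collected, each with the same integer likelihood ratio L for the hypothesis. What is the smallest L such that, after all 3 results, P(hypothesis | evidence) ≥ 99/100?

48

Prior odds = 0.0009/0.9991 = 9/9991.
Target odds = 0.99/0.01 = 99.
Need L³ ≥ 99 ÷ (9/9991) = 109901.
47³ = 103823 < 109901 ≤ 110592 = 48³, so L = 48.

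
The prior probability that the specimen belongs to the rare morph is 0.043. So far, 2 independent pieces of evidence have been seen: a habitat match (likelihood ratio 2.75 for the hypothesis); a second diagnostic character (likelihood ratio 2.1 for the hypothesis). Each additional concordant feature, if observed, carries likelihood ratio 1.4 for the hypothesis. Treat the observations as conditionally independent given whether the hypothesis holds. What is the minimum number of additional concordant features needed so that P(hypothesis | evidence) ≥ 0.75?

8

Prior odds = 0.043/0.957 = 43/957.
Combined Bayes factor of the evidence already in hand = 2.75 × 2.1 = 5.775.
Odds after that evidence = (43/957) × 5.775 = 301/1160.
Target odds = 0.75/0.25 = 3.
Need 1.4ⁿ ≥ 3 ÷ (301/1160) = 3480/301.
1.4⁷ = 823543/78125 falls short of 3480/301 but 1.4⁸ = 5764801/390625 reaches it, so n = 8.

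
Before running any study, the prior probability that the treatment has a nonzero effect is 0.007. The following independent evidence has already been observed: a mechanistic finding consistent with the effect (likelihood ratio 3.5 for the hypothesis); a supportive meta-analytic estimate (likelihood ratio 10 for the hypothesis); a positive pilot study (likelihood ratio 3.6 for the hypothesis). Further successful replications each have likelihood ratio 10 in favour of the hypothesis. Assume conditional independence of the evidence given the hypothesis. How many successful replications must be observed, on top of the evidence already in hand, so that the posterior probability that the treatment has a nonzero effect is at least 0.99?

3

Prior odds = 0.007/0.993 = 7/993.
Combined Bayes factor of the evidence already in hand = 3.5 × 10 × 3.6 = 126.
Odds after that evidence = (7/993) × 126 = 294/331.
Target odds = 0.99/0.01 = 99.
Need 10ⁿ ≥ 99 ÷ (294/331) = 10923/98.
10² = 100 falls short of 10923/98 but 10³ = 1000 reaches it, so n = 3.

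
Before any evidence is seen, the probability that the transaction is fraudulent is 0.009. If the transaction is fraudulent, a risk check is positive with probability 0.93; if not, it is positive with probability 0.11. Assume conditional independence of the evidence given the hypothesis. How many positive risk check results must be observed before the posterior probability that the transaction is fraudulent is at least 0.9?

Prior odds = 0.009/0.991 = 9/991.
Likelihood ratio of a positive = 0.93/0.11 = 93/11.
Target posterior odds = 0.9/0.1 = 9.
Require (93/11)ⁿ ≥ 9 ÷ (9/991) = 991.
(93/11)³ = 804357/1331 falls short of 991 but (93/11)⁴ = 74805201/14641 reaches it, so n = 4.

4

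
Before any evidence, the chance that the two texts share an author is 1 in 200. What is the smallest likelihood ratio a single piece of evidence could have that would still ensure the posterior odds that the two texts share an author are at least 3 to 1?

Prior odds = 0.005/0.995 = 1/199.
Target odds = 3.
Required Bayes factor = 3 ÷ (1/199) = 597.

597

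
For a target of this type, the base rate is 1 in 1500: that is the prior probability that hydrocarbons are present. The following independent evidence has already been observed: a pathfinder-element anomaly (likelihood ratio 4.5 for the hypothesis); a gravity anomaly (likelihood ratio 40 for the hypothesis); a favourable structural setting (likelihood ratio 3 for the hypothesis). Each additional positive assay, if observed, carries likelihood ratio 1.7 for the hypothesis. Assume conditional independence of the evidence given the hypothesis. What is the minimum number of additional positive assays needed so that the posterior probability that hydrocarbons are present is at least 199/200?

Prior odds = (1/1500)/(1499/1500) = 1/1499.
Combined Bayes factor of the evidence already in hand = 4.5 × 40 × 3 = 540.
Odds after that evidence = (1/1499) × 540 = 540/1499.
Target odds = 0.995/0.005 = 199.
Need 1.7ⁿ ≥ 199 ÷ (540/1499) = 298301/540.
1.7¹¹ ≈342.719 falls short of 298301/540 but 1.7¹² ≈582.622 reaches it, so n = 12.

12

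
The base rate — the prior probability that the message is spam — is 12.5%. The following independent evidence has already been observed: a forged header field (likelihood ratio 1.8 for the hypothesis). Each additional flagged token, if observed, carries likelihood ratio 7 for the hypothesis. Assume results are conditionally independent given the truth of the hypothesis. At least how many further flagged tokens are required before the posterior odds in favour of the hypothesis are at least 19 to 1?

Prior odds = 0.125/0.875 = 1/7.
Bayes factor of the evidence already in hand = 1.8.
Odds after that evidence = (1/7) × 1.8 = 9/35.
Target odds = 19.
Need 7ⁿ ≥ 19 ÷ (9/35) = 665/9.
7² = 49 falls short of 665/9 but 7³ = 343 reaches it, so n = 3.

3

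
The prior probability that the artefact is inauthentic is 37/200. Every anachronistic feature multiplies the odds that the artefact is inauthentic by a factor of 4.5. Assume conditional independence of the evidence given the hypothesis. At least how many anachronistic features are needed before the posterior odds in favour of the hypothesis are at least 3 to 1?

2

Prior odds = 0.185/0.815 = 37/163.
Likelihood ratio per anachronistic feature = 4.5.
Target odds = 3.
Need (37/163) × 4.5ⁿ ≥ 3, i.e. 4.5ⁿ ≥ 489/37.
4.5¹ = 4.5 falls short of 489/37 but 4.5² = 20.25 reaches it, so n = 2.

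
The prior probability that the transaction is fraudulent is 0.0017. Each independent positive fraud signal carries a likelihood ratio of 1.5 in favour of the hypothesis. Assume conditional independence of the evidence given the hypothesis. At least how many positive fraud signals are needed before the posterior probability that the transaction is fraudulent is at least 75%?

19

Prior odds: 0.0017 ÷ 0.9983 = 17/9983.
Likelihood ratio per positive fraud signal = 1.5.
Target posterior odds = 0.75/0.25 = 3.
Need (17/9983) × 1.5ⁿ ≥ 3, i.e. 1.5ⁿ ≥ 29949/17.
1.5¹⁸ = 387420489/262144 falls short of 29949/17 but 1.5¹⁹ ≈2216.84 reaches it, so n = 19.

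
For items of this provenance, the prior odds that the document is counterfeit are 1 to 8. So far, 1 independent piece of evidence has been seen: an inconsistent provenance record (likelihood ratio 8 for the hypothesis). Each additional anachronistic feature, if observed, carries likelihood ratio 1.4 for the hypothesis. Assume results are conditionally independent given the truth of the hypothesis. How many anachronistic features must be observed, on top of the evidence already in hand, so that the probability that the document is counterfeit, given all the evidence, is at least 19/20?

9

Prior odds = 0.125.
Bayes factor of the evidence already in hand = 8.
Odds after that evidence = 0.125 × 8 = 1.
Target odds = 0.95/0.05 = 19.
Need 1.4ⁿ ≥ 19 ÷ 1 = 19.
1.4⁸ = 5764801/390625 falls short of 19 but 1.4⁹ = 40353607/1953125 reaches it, so n = 9.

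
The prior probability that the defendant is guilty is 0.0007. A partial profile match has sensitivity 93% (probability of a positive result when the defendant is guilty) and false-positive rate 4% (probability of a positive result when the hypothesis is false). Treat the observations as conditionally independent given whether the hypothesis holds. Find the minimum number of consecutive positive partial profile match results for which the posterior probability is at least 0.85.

3

Prior odds = 0.0007/0.9993 = 7/9993.
Likelihood ratio of a positive result = 0.93/0.04 = 23.25.
Target odds: 0.85 ÷ 0.15 = 17/3.
Require 23.25ⁿ ≥ 17/3 ÷ (7/9993) = 56627/7.
23.25² = 540.5625 falls short of 56627/7 but 23.25³ = 804357/64 reaches it, so n = 3.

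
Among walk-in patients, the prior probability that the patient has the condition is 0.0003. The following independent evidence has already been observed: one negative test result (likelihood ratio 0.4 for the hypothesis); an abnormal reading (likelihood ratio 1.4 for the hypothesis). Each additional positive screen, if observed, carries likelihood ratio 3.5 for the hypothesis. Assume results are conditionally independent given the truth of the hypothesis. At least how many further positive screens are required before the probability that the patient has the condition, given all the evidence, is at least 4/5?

Prior odds = 0.0003/0.9997 = 3/9997.
Combined Bayes factor of the evidence already in hand = 0.4 × 1.4 = 0.56.
Odds after that evidence = (3/9997) × 0.56 = 42/249925.
Target odds = 0.8/0.2 = 4.
Need 3.5ⁿ ≥ 4 ÷ (42/249925) = 499850/21.
3.5⁸ = 5764801/256 falls short of 499850/21 but 3.5⁹ = 40353607/512 reaches it, so n = 9.

9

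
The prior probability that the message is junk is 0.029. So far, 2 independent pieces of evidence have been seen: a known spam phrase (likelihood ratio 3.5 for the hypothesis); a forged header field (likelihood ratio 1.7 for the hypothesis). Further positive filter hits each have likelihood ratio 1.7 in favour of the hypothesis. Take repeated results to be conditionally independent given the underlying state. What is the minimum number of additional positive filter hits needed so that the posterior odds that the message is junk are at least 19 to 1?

Prior odds = 0.029/0.971 = 29/971.
Combined Bayes factor of the evidence already in hand = 3.5 × 1.7 = 5.95.
Odds after that evidence = (29/971) × 5.95 = 3451/19420.
Target odds = 19.
Need 1.7ⁿ ≥ 19 ÷ (3451/19420) = 368980/3451.
1.7⁸ ≈69.7576 falls short of 368980/3451 but 1.7⁹ ≈118.588 reaches it, so n = 9.

9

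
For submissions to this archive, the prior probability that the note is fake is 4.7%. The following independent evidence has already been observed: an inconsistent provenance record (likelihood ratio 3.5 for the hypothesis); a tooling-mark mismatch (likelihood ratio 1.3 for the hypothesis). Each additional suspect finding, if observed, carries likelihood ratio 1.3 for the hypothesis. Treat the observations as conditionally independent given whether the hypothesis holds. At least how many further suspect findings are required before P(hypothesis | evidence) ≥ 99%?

Prior odds = 0.047/0.953 = 47/953.
Combined Bayes factor of the evidence already in hand = 3.5 × 1.3 = 4.55.
Odds after that evidence = (47/953) × 4.55 = 4277/19060.
Target odds = 0.99/0.01 = 99.
Need 1.3ⁿ ≥ 99 ÷ (4277/19060) = 1886940/4277.
1.3²³ ≈417.539 falls short of 1886940/4277 but 1.3²⁴ ≈542.801 reaches it, so n = 24.

24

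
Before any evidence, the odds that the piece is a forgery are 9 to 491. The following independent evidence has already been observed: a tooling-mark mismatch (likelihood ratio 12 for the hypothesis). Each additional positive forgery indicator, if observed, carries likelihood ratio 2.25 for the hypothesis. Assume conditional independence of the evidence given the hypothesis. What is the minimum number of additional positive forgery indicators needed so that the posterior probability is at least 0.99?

8

Prior odds = 9/491.
Bayes factor of the evidence already in hand = 12.
Odds after that evidence = (9/491) × 12 = 108/491.
Target odds = 0.99/0.01 = 99.
Need 2.25ⁿ ≥ 99 ÷ (108/491) = 5401/12.
2.25⁷ = 4782969/16384 falls short of 5401/12 but 2.25⁸ = 43046721/65536 reaches it, so n = 8.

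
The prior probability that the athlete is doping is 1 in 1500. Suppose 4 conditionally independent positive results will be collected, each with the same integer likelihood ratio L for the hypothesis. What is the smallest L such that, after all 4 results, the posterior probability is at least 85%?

10

Prior odds = (1/1500)/(1499/1500) = 1/1499.
Target odds = 0.85/0.15 = 17/3.
Need L⁴ ≥ 17/3 ÷ (1/1499) = 25483/3.
9⁴ = 6561 < 25483/3 ≤ 10000 = 10⁴, so L = 10.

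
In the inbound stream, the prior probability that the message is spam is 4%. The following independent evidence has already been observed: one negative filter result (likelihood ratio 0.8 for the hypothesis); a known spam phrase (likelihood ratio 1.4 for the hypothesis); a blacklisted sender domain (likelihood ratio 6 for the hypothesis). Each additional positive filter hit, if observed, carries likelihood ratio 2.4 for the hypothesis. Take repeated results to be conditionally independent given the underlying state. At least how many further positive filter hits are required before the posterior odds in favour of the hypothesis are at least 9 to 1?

4

Prior odds = 0.04/0.96 = 1/24.
Combined Bayes factor of the evidence already in hand = 0.8 × 1.4 × 6 = 6.72.
Odds after that evidence = (1/24) × 6.72 = 0.28.
Target odds = 9.
Need 2.4ⁿ ≥ 9 ÷ 0.28 = 225/7.
2.4³ = 13.824 falls short of 225/7 but 2.4⁴ = 33.1776 reaches it, so n = 4.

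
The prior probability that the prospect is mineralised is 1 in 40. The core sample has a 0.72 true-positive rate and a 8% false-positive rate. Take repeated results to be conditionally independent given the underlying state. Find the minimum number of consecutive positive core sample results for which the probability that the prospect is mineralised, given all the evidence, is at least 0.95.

Prior odds: 0.025 ÷ 0.975 = 1/39.
Likelihood ratio of a positive result = 0.72/0.08 = 9.
Target odds: 0.95 ÷ 0.05 = 19.
Need (1/39) × 9ⁿ ≥ 19, i.e. 9ⁿ ≥ 741.
9³ = 729 falls short of 741 but 9⁴ = 6561 reaches it, so n = 4.

4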